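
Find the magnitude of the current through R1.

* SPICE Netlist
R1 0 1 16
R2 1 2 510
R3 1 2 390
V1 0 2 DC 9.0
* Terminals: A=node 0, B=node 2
Nodal analysis, taking node 2 as the 0 V reference.
Source V1 fixes V_0 = 9 V.
KCL at each unknown node (sum of currents leaving = 0; resistances in Ω):
  Node 1: (V_1 - 9)/16 + (V_1 - 0)/510 + (V_1 - 0)/390 = 0
Collecting terms: 0.06702 × V_1 = 0.5625  =>  V_1 = 8.392 V
I_R1 = (V_0 - V_1)/R1 = (9 - 8.392)/16 = 0.03797 A
|I_R1| = 0.03797 A

Final answer: |I_R1| = 0.03797 A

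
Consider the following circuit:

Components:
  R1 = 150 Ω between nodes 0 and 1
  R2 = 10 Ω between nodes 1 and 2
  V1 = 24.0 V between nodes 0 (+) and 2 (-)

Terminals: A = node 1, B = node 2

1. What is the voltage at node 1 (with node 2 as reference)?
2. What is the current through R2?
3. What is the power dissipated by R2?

Nodal analysis, taking node 2 as the 0 V reference.
Source V1 fixes V_0 = 24 V.
KCL at each unknown node (sum of currents leaving = 0; resistances in Ω):
  Node 1: (V_1 - 24)/150 + (V_1 - 0)/10 = 0
Collecting terms: 0.1067 × V_1 = 0.16  =>  V_1 = 1.5 V
Part 1:
  Read off the nodal solution: V_1 = 1.5 V
Part 2:
  I_R2 = (V_1 - V_2)/R2 = (1.5 - 0)/10 = 0.15 A
  Magnitude: I_R2 = 0.15 A
Part 3:
  I_R2 = (V_1 - V_2)/R2 = (1.5 - 0)/10 = 0.15 A
  P_R2 = I_R2² × R2 = (0.15)² × 10 = 0.225 W

Final answers:
1. V_1 = 1.5 V
2. I_R2 = 0.15 A
3. P_R2 = 0.225 W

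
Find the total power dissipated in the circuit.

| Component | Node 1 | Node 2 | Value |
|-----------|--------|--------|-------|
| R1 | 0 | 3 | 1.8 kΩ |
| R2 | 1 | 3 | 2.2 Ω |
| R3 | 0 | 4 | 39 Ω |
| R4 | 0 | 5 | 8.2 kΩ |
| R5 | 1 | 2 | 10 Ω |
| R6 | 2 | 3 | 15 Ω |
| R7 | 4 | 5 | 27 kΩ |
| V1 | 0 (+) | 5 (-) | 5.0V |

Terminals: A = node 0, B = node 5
Nodal analysis, taking node 5 as the 0 V reference.
Source V1 fixes V_0 = 5 V.
KCL at each unknown node (sum of currents leaving = 0; resistances in Ω):
  Node 1: (V_1 - V_3)/2.2 + (V_1 - V_2)/10 = 0
  Node 2: (V_2 - V_1)/10 + (V_2 - V_3)/15 = 0
  Node 3: (V_3 - 5)/1800 + (V_3 - V_1)/2.2 + (V_3 - V_2)/15 = 0
  Node 4: (V_4 - 5)/39 + (V_4 - 0)/27000 = 0
Collecting terms (coefficients in siemens):
  0.5545·V_1 - 0.1·V_2 - 0.4545·V_3 = 0
  0.1667·V_2 - 0.1·V_1 - 0.06667·V_3 = 0
  0.5218·V_3 - 0.4545·V_1 - 0.06667·V_2 = 0.002778
  0.02568·V_4 = 0.1282
Solving these 4 simultaneous equations (Gaussian elimination) gives:
  V_1 = 5 V, V_2 = 5 V, V_3 = 5 V, V_4 = 4.993 V
Power in each resistor, P = (ΔV)²/R:
  P_R1 = (5 - 5)²/1800 = 0 W
  P_R2 = (5 - 5)²/2.2 = 0 W
  P_R3 = (5 - 4.993)²/39 = 0.000001334 W
  P_R4 = (5 - 0)²/8200 = 0.003049 W
  P_R5 = (5 - 5)²/10 = 0 W
  P_R6 = (5 - 5)²/15 = 0 W
  P_R7 = (4.993 - 0)²/27000 = 0.0009233 W
P_total = P_R1 + P_R2 + P_R3 + P_R4 + P_R5 + P_R6 + P_R7 = 0.003973 W

Final answer: 0.003973 W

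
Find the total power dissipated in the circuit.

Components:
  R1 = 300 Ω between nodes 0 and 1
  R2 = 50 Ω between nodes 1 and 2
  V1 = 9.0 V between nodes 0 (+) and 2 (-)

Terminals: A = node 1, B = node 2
Nodal analysis, taking node 2 as the 0 V reference.
Source V1 fixes V_0 = 9 V.
KCL at each unknown node (sum of currents leaving = 0; resistances in Ω):
  Node 1: (V_1 - 9)/300 + (V_1 - 0)/50 = 0
Collecting terms: 0.02333 × V_1 = 0.03  =>  V_1 = 1.286 V
Power in each resistor, P = (ΔV)²/R:
  P_R1 = (9 - 1.286)²/300 = 0.1984 W
  P_R2 = (1.286 - 0)²/50 = 0.03306 W
P_total = P_R1 + P_R2 = 0.2314 W

Final answer: 0.2314 W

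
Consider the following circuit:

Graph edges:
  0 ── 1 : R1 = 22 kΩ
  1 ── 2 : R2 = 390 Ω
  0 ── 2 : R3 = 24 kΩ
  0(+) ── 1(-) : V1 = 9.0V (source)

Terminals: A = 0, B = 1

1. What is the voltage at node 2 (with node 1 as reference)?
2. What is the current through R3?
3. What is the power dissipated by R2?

Nodal analysis, taking node 1 as the 0 V reference.
Source V1 fixes V_0 = 9 V.
KCL at each unknown node (sum of currents leaving = 0; resistances in Ω):
  Node 2: (V_2 - 0)/390 + (V_2 - 9)/24000 = 0
Collecting terms: 0.002606 × V_2 = 0.000375  =>  V_2 = 0.1439 V
Part 1:
  Read off the nodal solution: V_2 = 0.1439 V
Part 2:
  I_R3 = (V_0 - V_2)/R3 = (9 - 0.1439)/24000 = 0.000369 A
  Magnitude: I_R3 = 0.000369 A
Part 3:
  I_R2 = (V_1 - V_2)/R2 = (0 - 0.1439)/390 = -0.000369 A
  P_R2 = I_R2² × R2 = (-0.000369)² × 390 = 0.0000531 W

Final answers:
1. V_2 = 0.1439 V
2. I_R3 = 0.000369 A
3. P_R2 = 5.31e-05 W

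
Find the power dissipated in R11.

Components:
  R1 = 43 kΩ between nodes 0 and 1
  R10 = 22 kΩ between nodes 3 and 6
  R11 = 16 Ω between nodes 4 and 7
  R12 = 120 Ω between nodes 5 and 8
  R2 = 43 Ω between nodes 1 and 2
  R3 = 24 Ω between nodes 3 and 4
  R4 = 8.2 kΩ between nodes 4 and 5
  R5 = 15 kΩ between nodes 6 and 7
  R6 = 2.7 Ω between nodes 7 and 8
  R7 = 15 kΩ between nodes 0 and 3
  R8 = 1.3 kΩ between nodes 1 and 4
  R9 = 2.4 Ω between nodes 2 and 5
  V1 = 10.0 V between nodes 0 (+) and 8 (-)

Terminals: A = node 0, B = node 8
Nodal analysis, taking node 8 as the 0 V reference.
Source V1 fixes V_0 = 10 V.
KCL at each unknown node (sum of currents leaving = 0; resistances in Ω):
  Node 1: (V_1 - 10)/43000 + (V_1 - V_2)/43 + (V_1 - V_4)/1300 = 0
  Node 2: (V_2 - V_1)/43 + (V_2 - V_5)/2.4 = 0
  Node 3: (V_3 - V_4)/24 + (V_3 - 10)/15000 + (V_3 - V_6)/22000 = 0
  Node 4: (V_4 - V_3)/24 + (V_4 - V_5)/8200 + (V_4 - V_1)/1300 + (V_4 - V_7)/16 = 0
  Node 5: (V_5 - V_4)/8200 + (V_5 - V_2)/2.4 + (V_5 - 0)/120 = 0
  Node 6: (V_6 - V_7)/15000 + (V_6 - V_3)/22000 = 0
  Node 7: (V_7 - V_6)/15000 + (V_7 - 0)/2.7 + (V_7 - V_4)/16 = 0
Collecting terms (coefficients in siemens):
  0.02405·V_1 - 0.02326·V_2 - 0.0007692·V_4 = 0.0002326
  0.4399·V_2 - 0.02326·V_1 - 0.4167·V_5 = 0
  0.04178·V_3 - 0.04167·V_4 - 0.00004545·V_6 = 0.0006667
  0.1051·V_4 - 0.0007692·V_1 - 0.04167·V_3 - 0.000122·V_5 - 0.0625·V_7 = 0
  0.4251·V_5 - 0.4167·V_2 - 0.000122·V_4 = 0
  0.0001121·V_6 - 0.00004545·V_3 - 0.00006667·V_7 = 0
  0.4329·V_7 - 0.0625·V_4 - 0.00006667·V_6 = 0
Solving these 7 simultaneous equations (Gaussian elimination) gives:
  V_1 = 0.03528 V, V_2 = 0.02606 V, V_3 = 0.02871 V, V_4 = 0.01277 V
  V_5 = 0.02554 V, V_6 = 0.01274 V, V_7 = 0.001846 V
I_R11 = (V_4 - V_7)/R11 = (0.01277 - 0.001846)/16 = 0.0006829 A
P_R11 = I_R11² × R11 = (0.0006829)² × 16 = 0.000007462 W

Final answer: 7.462e-06 W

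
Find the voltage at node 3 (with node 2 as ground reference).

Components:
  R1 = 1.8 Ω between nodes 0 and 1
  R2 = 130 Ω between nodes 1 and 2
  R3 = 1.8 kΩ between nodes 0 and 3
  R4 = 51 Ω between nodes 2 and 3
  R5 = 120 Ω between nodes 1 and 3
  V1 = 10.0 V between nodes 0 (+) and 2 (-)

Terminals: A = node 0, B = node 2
Nodal analysis, taking node 2 as the 0 V reference.
Source V1 fixes V_0 = 10 V.
KCL at each unknown node (sum of currents leaving = 0; resistances in Ω):
  Node 1: (V_1 - 10)/1.8 + (V_1 - 0)/130 + (V_1 - V_3)/120 = 0
  Node 3: (V_3 - 10)/1800 + (V_3 - 0)/51 + (V_3 - V_1)/120 = 0
Collecting terms (coefficients in siemens):
  0.5716·V_1 - 0.008333·V_3 = 5.556
  0.0285·V_3 - 0.008333·V_1 = 0.005556
Determinant D = (0.5716)(0.0285) - (-0.008333)(-0.008333) = 0.01622
V_1 = [(5.556)(0.0285) - (-0.008333)(0.005556)]/D = 9.764 V
V_3 = [(0.5716)(0.005556) - (5.556)(-0.008333)]/D = 3.05 V
The requested potential is V_3 = 3.05 V.

Final answer: V_3 = 3.05 V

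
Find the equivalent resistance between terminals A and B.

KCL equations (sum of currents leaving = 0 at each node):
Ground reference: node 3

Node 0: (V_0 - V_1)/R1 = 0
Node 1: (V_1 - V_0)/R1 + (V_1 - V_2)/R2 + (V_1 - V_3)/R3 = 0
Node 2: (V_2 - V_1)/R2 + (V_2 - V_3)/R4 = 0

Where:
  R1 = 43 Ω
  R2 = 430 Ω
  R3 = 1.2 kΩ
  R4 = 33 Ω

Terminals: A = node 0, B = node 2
Reduce the network between node 0 (A) and node 2 (B) by series/parallel combination:
  Rs1 = R3 + R4 (series, joined only at node 3) = 1200 + 33 = 1233 Ω
  Rp1 = R2 ‖ Rs1 (parallel, both between nodes 1 and 2) = 1/(1/430 + 1/1233) = 318.8 Ω
  Rs2 = R1 + Rp1 (series, joined only at node 1) = 43 + 318.8 = 361.8 Ω
R_eq = 361.8 Ω

Final answer: 361.8 Ω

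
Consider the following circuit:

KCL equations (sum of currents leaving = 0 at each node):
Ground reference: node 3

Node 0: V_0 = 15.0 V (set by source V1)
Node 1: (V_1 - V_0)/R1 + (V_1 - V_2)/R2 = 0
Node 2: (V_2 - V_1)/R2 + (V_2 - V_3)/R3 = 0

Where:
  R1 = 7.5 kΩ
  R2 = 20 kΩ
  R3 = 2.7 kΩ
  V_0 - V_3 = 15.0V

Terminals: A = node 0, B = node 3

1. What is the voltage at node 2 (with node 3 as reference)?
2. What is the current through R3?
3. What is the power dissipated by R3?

Nodal analysis, taking node 3 as the 0 V reference.
Source V1 fixes V_0 = 15 V.
KCL at each unknown node (sum of currents leaving = 0; resistances in Ω):
  Node 1: (V_1 - 15)/7500 + (V_1 - V_2)/20000 = 0
  Node 2: (V_2 - V_1)/20000 + (V_2 - 0)/2700 = 0
Collecting terms (coefficients in siemens):
  0.0001833·V_1 - 0.00005·V_2 = 0.002
  0.0004204·V_2 - 0.00005·V_1 = 0
Determinant D = (0.0001833)(0.0004204) - (-0.00005)(-0.00005) = 0.00000007457
V_1 = [(0.002)(0.0004204) - (-0.00005)(0)]/D = 11.27 V
V_2 = [(0.0001833)(0) - (0.002)(-0.00005)]/D = 1.341 V
Part 1:
  Read off the nodal solution: V_2 = 1.341 V
Part 2:
  I_R3 = (V_2 - V_3)/R3 = (1.341 - 0)/2700 = 0.0004967 A
  Magnitude: I_R3 = 0.0004967 A
Part 3:
  I_R3 = (V_2 - V_3)/R3 = (1.341 - 0)/2700 = 0.0004967 A
  P_R3 = I_R3² × R3 = (0.0004967)² × 2700 = 0.0006661 W

Final answers:
1. V_2 = 1.341 V
2. I_R3 = 0.0004967 A
3. P_R3 = 0.0006661 W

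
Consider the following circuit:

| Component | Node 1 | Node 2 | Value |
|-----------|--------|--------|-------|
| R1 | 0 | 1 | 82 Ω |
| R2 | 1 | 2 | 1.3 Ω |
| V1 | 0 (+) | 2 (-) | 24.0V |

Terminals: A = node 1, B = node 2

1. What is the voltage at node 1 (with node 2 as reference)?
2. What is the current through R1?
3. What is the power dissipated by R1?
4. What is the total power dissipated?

Nodal analysis, taking node 2 as the 0 V reference.
Source V1 fixes V_0 = 24 V.
KCL at each unknown node (sum of currents leaving = 0; resistances in Ω):
  Node 1: (V_1 - 24)/82 + (V_1 - 0)/1.3 = 0
Collecting terms: 0.7814 × V_1 = 0.2927  =>  V_1 = 0.3745 V
Part 1:
  Read off the nodal solution: V_1 = 0.3745 V
Part 2:
  I_R1 = (V_0 - V_1)/R1 = (24 - 0.3745)/82 = 0.2881 A
  Magnitude: I_R1 = 0.2881 A
Part 3:
  I_R1 = (V_0 - V_1)/R1 = (24 - 0.3745)/82 = 0.2881 A
  P_R1 = I_R1² × R1 = (0.2881)² × 82 = 6.807 W
Part 4:
  Power in each resistor, P = (ΔV)²/R:
    P_R1 = (24 - 0.3745)²/82 = 6.807 W
    P_R2 = (0.3745 - 0)²/1.3 = 0.1079 W
  P_total = P_R1 + P_R2 = 6.915 W

Final answers:
1. V_1 = 0.3745 V
2. I_R1 = 0.2881 A
3. P_R1 = 6.807 W
4. P_total = 6.915 W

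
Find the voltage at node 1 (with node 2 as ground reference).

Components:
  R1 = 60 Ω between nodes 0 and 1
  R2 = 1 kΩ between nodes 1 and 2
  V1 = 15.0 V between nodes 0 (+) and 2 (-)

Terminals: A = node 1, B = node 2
Nodal analysis, taking node 2 as the 0 V reference.
Source V1 fixes V_0 = 15 V.
KCL at each unknown node (sum of currents leaving = 0; resistances in Ω):
  Node 1: (V_1 - 15)/60 + (V_1 - 0)/1000 = 0
Collecting terms: 0.01767 × V_1 = 0.25  =>  V_1 = 14.15 V
The requested potential is V_1 = 14.15 V.

Final answer: V_1 = 14.15 V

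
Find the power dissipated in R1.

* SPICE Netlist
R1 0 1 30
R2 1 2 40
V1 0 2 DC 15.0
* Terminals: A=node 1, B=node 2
Nodal analysis, taking node 2 as the 0 V reference.
Source V1 fixes V_0 = 15 V.
KCL at each unknown node (sum of currents leaving = 0; resistances in Ω):
  Node 1: (V_1 - 15)/30 + (V_1 - 0)/40 = 0
Collecting terms: 0.05833 × V_1 = 0.5  =>  V_1 = 8.571 V
I_R1 = (V_0 - V_1)/R1 = (15 - 8.571)/30 = 0.2143 A
P_R1 = I_R1² × R1 = (0.2143)² × 30 = 1.378 W

Final answer: 1.378 W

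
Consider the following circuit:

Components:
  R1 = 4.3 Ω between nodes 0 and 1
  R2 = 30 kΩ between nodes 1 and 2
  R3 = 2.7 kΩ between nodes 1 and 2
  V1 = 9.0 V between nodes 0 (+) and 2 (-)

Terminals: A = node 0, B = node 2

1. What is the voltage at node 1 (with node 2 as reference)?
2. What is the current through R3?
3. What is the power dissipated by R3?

Nodal analysis, taking node 2 as the 0 V reference.
Source V1 fixes V_0 = 9 V.
KCL at each unknown node (sum of currents leaving = 0; resistances in Ω):
  Node 1: (V_1 - 9)/4.3 + (V_1 - 0)/30000 + (V_1 - 0)/2700 = 0
Collecting terms: 0.233 × V_1 = 2.093  =>  V_1 = 8.984 V
Part 1:
  Read off the nodal solution: V_1 = 8.984 V
Part 2:
  I_R3 = (V_1 - V_2)/R3 = (8.984 - 0)/2700 = 0.003328 A
  Magnitude: I_R3 = 0.003328 A
Part 3:
  I_R3 = (V_1 - V_2)/R3 = (8.984 - 0)/2700 = 0.003328 A
  P_R3 = I_R3² × R3 = (0.003328)² × 2700 = 0.0299 W

Final answers:
1. V_1 = 8.984 V
2. I_R3 = 0.003328 A
3. P_R3 = 0.0299 W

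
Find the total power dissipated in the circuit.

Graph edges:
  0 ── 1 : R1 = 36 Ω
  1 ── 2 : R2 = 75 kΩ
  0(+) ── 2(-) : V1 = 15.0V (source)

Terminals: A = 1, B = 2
Nodal analysis, taking node 2 as the 0 V reference.
Source V1 fixes V_0 = 15 V.
KCL at each unknown node (sum of currents leaving = 0; resistances in Ω):
  Node 1: (V_1 - 15)/36 + (V_1 - 0)/75000 = 0
Collecting terms: 0.02779 × V_1 = 0.4167  =>  V_1 = 14.99 V
Power in each resistor, P = (ΔV)²/R:
  P_R1 = (15 - 14.99)²/36 = 0.000001439 W
  P_R2 = (14.99 - 0)²/75000 = 0.002997 W
P_total = P_R1 + P_R2 = 0.002999 W

Final answer: 0.002999 W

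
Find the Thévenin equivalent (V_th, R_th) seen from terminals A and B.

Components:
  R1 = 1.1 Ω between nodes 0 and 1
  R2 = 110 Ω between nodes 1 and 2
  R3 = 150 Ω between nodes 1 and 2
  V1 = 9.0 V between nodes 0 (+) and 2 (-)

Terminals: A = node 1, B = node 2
Step 1 — V_th is the open-circuit voltage V_A - V_B (nothing connected across the terminals).
Nodal analysis, taking node 2 as the 0 V reference.
Source V1 fixes V_0 = 9 V.
KCL at each unknown node (sum of currents leaving = 0; resistances in Ω):
  Node 1: (V_1 - 9)/1.1 + (V_1 - 0)/110 + (V_1 - 0)/150 = 0
Collecting terms: 0.9248 × V_1 = 8.182  =>  V_1 = 8.847 V
V_th = V_1 - V_2 = 8.847 - 0 = 8.847 V
Step 2 — R_th: zero the source — replace V1 by a short circuit (node 2 merges into node 0) — and find the resistance seen between A (node 1) and B (node 0).
Reduce the network between node 1 (A) and node 0 (B) by series/parallel combination:
  Rp1 = R1 ‖ R2 ‖ R3 (parallel, all between nodes 0 and 1) = 1/(1/1.1 + 1/110 + 1/150) = 1.081 Ω
R_th = 1.081 Ω

Final answer: V_th = 8.847 V, R_th = 1.081 Ω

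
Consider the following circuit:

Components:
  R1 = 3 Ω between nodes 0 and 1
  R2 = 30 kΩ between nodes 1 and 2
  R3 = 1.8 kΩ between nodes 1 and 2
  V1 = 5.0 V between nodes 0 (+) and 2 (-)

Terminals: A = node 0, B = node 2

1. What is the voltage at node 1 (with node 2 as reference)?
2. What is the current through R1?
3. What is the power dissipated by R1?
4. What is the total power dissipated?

Nodal analysis, taking node 2 as the 0 V reference.
Source V1 fixes V_0 = 5 V.
KCL at each unknown node (sum of currents leaving = 0; resistances in Ω):
  Node 1: (V_1 - 5)/3 + (V_1 - 0)/30000 + (V_1 - 0)/1800 = 0
Collecting terms: 0.3339 × V_1 = 1.667  =>  V_1 = 4.991 V
Part 1:
  Read off the nodal solution: V_1 = 4.991 V
Part 2:
  I_R1 = (V_0 - V_1)/R1 = (5 - 4.991)/3 = 0.002939 A
  Magnitude: I_R1 = 0.002939 A
Part 3:
  I_R1 = (V_0 - V_1)/R1 = (5 - 4.991)/3 = 0.002939 A
  P_R1 = I_R1² × R1 = (0.002939)² × 3 = 0.00002592 W
Part 4:
  Power in each resistor, P = (ΔV)²/R:
    P_R1 = (5 - 4.991)²/3 = 0.00002592 W
    P_R2 = (4.991 - 0)²/30000 = 0.0008304 W
    P_R3 = (4.991 - 0)²/1800 = 0.01384 W
  P_total = P_R1 + P_R2 + P_R3 = 0.0147 W

Final answers:
1. V_1 = 4.991 V
2. I_R1 = 0.002939 A
3. P_R1 = 2.592e-05 W
4. P_total = 0.0147 W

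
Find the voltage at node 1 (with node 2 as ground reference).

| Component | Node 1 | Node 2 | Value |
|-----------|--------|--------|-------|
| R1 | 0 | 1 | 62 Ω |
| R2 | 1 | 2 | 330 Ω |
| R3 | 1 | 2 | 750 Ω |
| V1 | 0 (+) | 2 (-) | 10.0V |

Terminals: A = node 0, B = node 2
Nodal analysis, taking node 2 as the 0 V reference.
Source V1 fixes V_0 = 10 V.
KCL at each unknown node (sum of currents leaving = 0; resistances in Ω):
  Node 1: (V_1 - 10)/62 + (V_1 - 0)/330 + (V_1 - 0)/750 = 0
Collecting terms: 0.02049 × V_1 = 0.1613  =>  V_1 = 7.871 V
The requested potential is V_1 = 7.871 V.

Final answer: V_1 = 7.871 V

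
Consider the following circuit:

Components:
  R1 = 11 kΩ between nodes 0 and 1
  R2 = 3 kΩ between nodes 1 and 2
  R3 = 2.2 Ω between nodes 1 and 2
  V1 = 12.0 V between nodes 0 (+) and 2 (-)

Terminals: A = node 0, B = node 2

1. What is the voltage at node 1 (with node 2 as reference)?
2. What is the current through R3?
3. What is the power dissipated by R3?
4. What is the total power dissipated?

Nodal analysis, taking node 2 as the 0 V reference.
Source V1 fixes V_0 = 12 V.
KCL at each unknown node (sum of currents leaving = 0; resistances in Ω):
  Node 1: (V_1 - 12)/11000 + (V_1 - 0)/3000 + (V_1 - 0)/2.2 = 0
Collecting terms: 0.455 × V_1 = 0.001091  =>  V_1 = 0.002398 V
Part 1:
  Read off the nodal solution: V_1 = 0.002398 V
Part 2:
  I_R3 = (V_1 - V_2)/R3 = (0.002398 - 0)/2.2 = 0.00109 A
  Magnitude: I_R3 = 0.00109 A
Part 3:
  I_R3 = (V_1 - V_2)/R3 = (0.002398 - 0)/2.2 = 0.00109 A
  P_R3 = I_R3² × R3 = (0.00109)² × 2.2 = 0.000002613 W
Part 4:
  Power in each resistor, P = (ΔV)²/R:
    P_R1 = (12 - 0.002398)²/11000 = 0.01309 W
    P_R2 = (0.002398 - 0)²/3000 = 0.000000001916 W
    P_R3 = (0.002398 - 0)²/2.2 = 0.000002613 W
  P_total = P_R1 + P_R2 + P_R3 = 0.01309 W

Final answers:
1. V_1 = 0.002398 V
2. I_R3 = 0.00109 A
3. P_R3 = 2.613e-06 W
4. P_total = 0.01309 W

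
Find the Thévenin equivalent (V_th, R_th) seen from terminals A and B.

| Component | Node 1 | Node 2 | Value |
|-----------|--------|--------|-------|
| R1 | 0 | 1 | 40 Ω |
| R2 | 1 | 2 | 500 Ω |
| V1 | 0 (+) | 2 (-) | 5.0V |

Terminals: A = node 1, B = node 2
Step 1 — V_th is the open-circuit voltage V_A - V_B (nothing connected across the terminals).
Nodal analysis, taking node 2 as the 0 V reference.
Source V1 fixes V_0 = 5 V.
KCL at each unknown node (sum of currents leaving = 0; resistances in Ω):
  Node 1: (V_1 - 5)/40 + (V_1 - 0)/500 = 0
Collecting terms: 0.027 × V_1 = 0.125  =>  V_1 = 4.63 V
V_th = V_1 - V_2 = 4.63 - 0 = 4.63 V
Step 2 — R_th: zero the source — replace V1 by a short circuit (node 2 merges into node 0) — and find the resistance seen between A (node 1) and B (node 0).
Reduce the network between node 1 (A) and node 0 (B) by series/parallel combination:
  Rp1 = R1 ‖ R2 (parallel, both between nodes 0 and 1) = 1/(1/40 + 1/500) = 37.04 Ω
R_th = 37.04 Ω

Final answer: V_th = 4.63 V, R_th = 37.04 Ω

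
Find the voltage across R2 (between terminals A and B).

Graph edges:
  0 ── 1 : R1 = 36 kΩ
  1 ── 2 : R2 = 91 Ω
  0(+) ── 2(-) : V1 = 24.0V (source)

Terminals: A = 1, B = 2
R1 and R2 are in series across V1 (node 0 → node 1 → node 2), and the output A–B is taken across R2, so this is a voltage divider.
Series current: I = V1/(R1 + R2) = 24/(36000 + 91) = 24/36090 = 0.000665 A
V_R2 = I × R2 = V1 × R2/(R1 + R2) = 24 × 91/36090 = 0.06051 V

Final answer: 0.06051 V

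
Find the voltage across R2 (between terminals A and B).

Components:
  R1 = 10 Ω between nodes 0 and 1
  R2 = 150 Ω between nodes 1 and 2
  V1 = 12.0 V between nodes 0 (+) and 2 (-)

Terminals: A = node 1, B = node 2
R1 and R2 are in series across V1 (node 0 → node 1 → node 2), and the output A–B is taken across R2, so this is a voltage divider.
Series current: I = V1/(R1 + R2) = 12/(10 + 150) = 12/160 = 0.075 A
V_R2 = I × R2 = V1 × R2/(R1 + R2) = 12 × 150/160 = 11.25 V

Final answer: 11.25 V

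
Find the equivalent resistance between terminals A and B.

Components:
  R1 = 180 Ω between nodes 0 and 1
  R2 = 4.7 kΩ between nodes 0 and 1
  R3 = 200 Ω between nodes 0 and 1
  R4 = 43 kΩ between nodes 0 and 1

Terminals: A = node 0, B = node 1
Reduce the network between node 0 (A) and node 1 (B) by series/parallel combination:
  Rp1 = R1 ‖ R2 ‖ R3 ‖ R4 (parallel, all between nodes 0 and 1) = 1/(1/180 + 1/4700 + 1/200 + 1/43000) = 92.66 Ω
R_eq = 92.66 Ω

Final answer: 92.66 Ω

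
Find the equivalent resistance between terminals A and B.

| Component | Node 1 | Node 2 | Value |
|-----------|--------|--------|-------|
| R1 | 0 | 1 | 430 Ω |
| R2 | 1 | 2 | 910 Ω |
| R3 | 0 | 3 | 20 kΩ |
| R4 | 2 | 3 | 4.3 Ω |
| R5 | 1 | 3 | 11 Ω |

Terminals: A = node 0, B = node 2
The network is not a plain series/parallel combination. Inject a 1 A test current into terminal A (node 0) and return it from terminal B (node 2); then R_eq = V_A / (1 A).
Nodal analysis, taking node 2 as the 0 V reference.
Current source I_test pushes 1 A into node 0 and draws it out of node 2.
KCL at each unknown node (sum of currents leaving = 0; resistances in Ω):
  Node 0: (V_0 - V_1)/430 + (V_0 - V_3)/20000 - 1 = 0
  Node 1: (V_1 - V_0)/430 + (V_1 - 0)/910 + (V_1 - V_3)/11 = 0
  Node 3: (V_3 - V_0)/20000 + (V_3 - V_1)/11 + (V_3 - 0)/4.3 = 0
Collecting terms (coefficients in siemens):
  0.002376·V_0 - 0.002326·V_1 - 0.00005·V_3 = 1
  0.09433·V_1 - 0.002326·V_0 - 0.09091·V_3 = 0
  0.3235·V_3 - 0.00005·V_0 - 0.09091·V_1 = 0
Solving these 3 simultaneous equations (Gaussian elimination) gives:
  V_0 = 435.5 V, V_1 = 14.81 V, V_3 = 4.23 V
R_eq = V_0 / 1 A = 435.5 Ω

Final answer: 435.5 Ω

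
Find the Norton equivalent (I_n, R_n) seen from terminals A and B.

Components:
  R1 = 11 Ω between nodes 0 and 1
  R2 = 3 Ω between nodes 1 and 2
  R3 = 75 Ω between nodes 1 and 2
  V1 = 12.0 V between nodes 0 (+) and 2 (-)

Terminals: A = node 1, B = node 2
Find the Thévenin equivalent first; then I_n = V_th/R_th and R_n = R_th.
Step 1 — V_th is the open-circuit voltage V_A - V_B (nothing connected across the terminals).
Nodal analysis, taking node 2 as the 0 V reference.
Source V1 fixes V_0 = 12 V.
KCL at each unknown node (sum of currents leaving = 0; resistances in Ω):
  Node 1: (V_1 - 12)/11 + (V_1 - 0)/3 + (V_1 - 0)/75 = 0
Collecting terms: 0.4376 × V_1 = 1.091  =>  V_1 = 2.493 V
V_th = V_1 - V_2 = 2.493 - 0 = 2.493 V
Step 2 — R_th: zero the source — replace V1 by a short circuit (node 2 merges into node 0) — and find the resistance seen between A (node 1) and B (node 0).
Reduce the network between node 1 (A) and node 0 (B) by series/parallel combination:
  Rp1 = R1 ‖ R2 ‖ R3 (parallel, all between nodes 0 and 1) = 1/(1/11 + 1/3 + 1/75) = 2.285 Ω
R_th = 2.285 Ω
I_n = V_th/R_th = 2.493/2.285 = 1.091 A, and R_n = R_th = 2.285 Ω

Final answer: I_n = 1.091 A, R_n = 2.285 Ω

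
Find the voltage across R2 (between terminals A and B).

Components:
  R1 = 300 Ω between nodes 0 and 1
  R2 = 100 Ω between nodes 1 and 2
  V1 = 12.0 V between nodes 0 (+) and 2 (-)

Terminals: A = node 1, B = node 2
R1 and R2 are in series across V1 (node 0 → node 1 → node 2), and the output A–B is taken across R2, so this is a voltage divider.
Series current: I = V1/(R1 + R2) = 12/(300 + 100) = 12/400 = 0.03 A
V_R2 = I × R2 = V1 × R2/(R1 + R2) = 12 × 100/400 = 3 V

Final answer: 3 V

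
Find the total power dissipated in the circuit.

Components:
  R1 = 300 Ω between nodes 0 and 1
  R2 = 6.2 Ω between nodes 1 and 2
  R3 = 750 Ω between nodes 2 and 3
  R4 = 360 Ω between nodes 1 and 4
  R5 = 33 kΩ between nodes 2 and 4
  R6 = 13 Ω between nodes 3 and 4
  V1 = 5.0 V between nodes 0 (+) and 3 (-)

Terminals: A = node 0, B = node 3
Nodal analysis, taking node 3 as the 0 V reference.
Source V1 fixes V_0 = 5 V.
KCL at each unknown node (sum of currents leaving = 0; resistances in Ω):
  Node 1: (V_1 - 5)/300 + (V_1 - V_2)/6.2 + (V_1 - V_4)/360 = 0
  Node 2: (V_2 - V_1)/6.2 + (V_2 - 0)/750 + (V_2 - V_4)/33000 = 0
  Node 4: (V_4 - V_1)/360 + (V_4 - V_2)/33000 + (V_4 - 0)/13 = 0
Collecting terms (coefficients in siemens):
  0.1674·V_1 - 0.1613·V_2 - 0.002778·V_4 = 0.01667
  0.1627·V_2 - 0.1613·V_1 - 0.0000303·V_4 = 0
  0.07973·V_4 - 0.002778·V_1 - 0.0000303·V_2 = 0
Solving these 3 simultaneous equations (Gaussian elimination) gives:
  V_1 = 2.263 V, V_2 = 2.244 V, V_4 = 0.0797 V
Power in each resistor, P = (ΔV)²/R:
  P_R1 = (5 - 2.263)²/300 = 0.02497 W
  P_R2 = (2.263 - 2.244)²/6.2 = 0.00005797 W
  P_R3 = (2.244 - 0)²/750 = 0.006715 W
  P_R4 = (2.263 - 0.0797)²/360 = 0.01324 W
  P_R5 = (2.244 - 0.0797)²/33000 = 0.000142 W
  P_R6 = (0 - 0.0797)²/13 = 0.0004886 W
P_total = P_R1 + P_R2 + P_R3 + P_R4 + P_R5 + P_R6 = 0.04561 W

Final answer: 0.04561 W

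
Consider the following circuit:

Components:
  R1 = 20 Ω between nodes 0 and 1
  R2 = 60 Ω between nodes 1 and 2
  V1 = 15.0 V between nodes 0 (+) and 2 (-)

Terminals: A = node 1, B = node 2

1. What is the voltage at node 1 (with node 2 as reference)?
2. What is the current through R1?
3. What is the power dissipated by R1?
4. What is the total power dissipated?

Nodal analysis, taking node 2 as the 0 V reference.
Source V1 fixes V_0 = 15 V.
KCL at each unknown node (sum of currents leaving = 0; resistances in Ω):
  Node 1: (V_1 - 15)/20 + (V_1 - 0)/60 = 0
Collecting terms: 0.06667 × V_1 = 0.75  =>  V_1 = 11.25 V
Part 1:
  Read off the nodal solution: V_1 = 11.25 V
Part 2:
  I_R1 = (V_0 - V_1)/R1 = (15 - 11.25)/20 = 0.1875 A
  Magnitude: I_R1 = 0.1875 A
Part 3:
  I_R1 = (V_0 - V_1)/R1 = (15 - 11.25)/20 = 0.1875 A
  P_R1 = I_R1² × R1 = (0.1875)² × 20 = 0.7031 W
Part 4:
  Power in each resistor, P = (ΔV)²/R:
    P_R1 = (15 - 11.25)²/20 = 0.7031 W
    P_R2 = (11.25 - 0)²/60 = 2.109 W
  P_total = P_R1 + P_R2 = 2.812 W

Final answers:
1. V_1 = 11.25 V
2. I_R1 = 0.1875 A
3. P_R1 = 0.7031 W
4. P_total = 2.812 W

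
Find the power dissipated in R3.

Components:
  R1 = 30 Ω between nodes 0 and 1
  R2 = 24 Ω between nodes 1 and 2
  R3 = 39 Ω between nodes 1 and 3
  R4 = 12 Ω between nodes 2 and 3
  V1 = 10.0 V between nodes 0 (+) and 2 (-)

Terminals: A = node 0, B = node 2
Nodal analysis, taking node 2 as the 0 V reference.
Source V1 fixes V_0 = 10 V.
KCL at each unknown node (sum of currents leaving = 0; resistances in Ω):
  Node 1: (V_1 - 10)/30 + (V_1 - 0)/24 + (V_1 - V_3)/39 = 0
  Node 3: (V_3 - V_1)/39 + (V_3 - 0)/12 = 0
Collecting terms (coefficients in siemens):
  0.1006·V_1 - 0.02564·V_3 = 0.3333
  0.109·V_3 - 0.02564·V_1 = 0
Determinant D = (0.1006)(0.109) - (-0.02564)(-0.02564) = 0.01031
V_1 = [(0.3333)(0.109) - (-0.02564)(0)]/D = 3.523 V
V_3 = [(0.1006)(0) - (0.3333)(-0.02564)]/D = 0.829 V
I_R3 = (V_1 - V_3)/R3 = (3.523 - 0.829)/39 = 0.06908 A
P_R3 = I_R3² × R3 = (0.06908)² × 39 = 0.1861 W

Final answer: 0.1861 W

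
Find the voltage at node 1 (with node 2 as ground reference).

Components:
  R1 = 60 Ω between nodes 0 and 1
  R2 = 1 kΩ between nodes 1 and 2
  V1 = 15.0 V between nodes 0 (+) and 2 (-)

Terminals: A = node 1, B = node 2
Nodal analysis, taking node 2 as the 0 V reference.
Source V1 fixes V_0 = 15 V.
KCL at each unknown node (sum of currents leaving = 0; resistances in Ω):
  Node 1: (V_1 - 15)/60 + (V_1 - 0)/1000 = 0
Collecting terms: 0.01767 × V_1 = 0.25  =>  V_1 = 14.15 V
The requested potential is V_1 = 14.15 V.

Final answer: V_1 = 14.15 V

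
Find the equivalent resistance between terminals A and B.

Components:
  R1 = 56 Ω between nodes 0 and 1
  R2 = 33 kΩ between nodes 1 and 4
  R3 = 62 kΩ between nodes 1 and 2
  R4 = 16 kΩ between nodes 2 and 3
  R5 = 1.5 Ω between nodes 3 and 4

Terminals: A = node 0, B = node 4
Reduce the network between node 0 (A) and node 4 (B) by series/parallel combination:
  Rs1 = R3 + R4 (series, joined only at node 2) = 62000 + 16000 = 78000 Ω
  Rs2 = R5 + Rs1 (series, joined only at node 3) = 1.5 + 78000 = 78000 Ω
  Rp1 = R2 ‖ Rs2 (parallel, both between nodes 1 and 4) = 1/(1/33000 + 1/78000) = 23190 Ω
  Rs3 = R1 + Rp1 (series, joined only at node 1) = 56 + 23190 = 23250 Ω
R_eq = 23.25 kΩ

Final answer: 23.25 kΩ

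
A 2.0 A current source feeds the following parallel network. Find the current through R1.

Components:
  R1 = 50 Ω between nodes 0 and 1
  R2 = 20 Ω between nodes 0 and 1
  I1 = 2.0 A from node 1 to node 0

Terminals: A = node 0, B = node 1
All resistors sit directly between nodes 0 and 1, so they are in parallel and share one voltage V; the full source current 2 A splits among them.
1/R_par = 1/50 + 1/20 = 0.07 S  =>  R_par = 14.29 Ω
V = I × R_par = 2 × 14.29 = 28.57 V
I_R1 = V/R1 = 28.57/50 = 0.5714 A

Final answer: 0.5714 A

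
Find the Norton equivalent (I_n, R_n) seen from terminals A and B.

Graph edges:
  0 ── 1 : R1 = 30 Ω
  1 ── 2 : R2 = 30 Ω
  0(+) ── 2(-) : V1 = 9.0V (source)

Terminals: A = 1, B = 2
Find the Thévenin equivalent first; then I_n = V_th/R_th and R_n = R_th.
Step 1 — V_th is the open-circuit voltage V_A - V_B (nothing connected across the terminals).
Nodal analysis, taking node 2 as the 0 V reference.
Source V1 fixes V_0 = 9 V.
KCL at each unknown node (sum of currents leaving = 0; resistances in Ω):
  Node 1: (V_1 - 9)/30 + (V_1 - 0)/30 = 0
Collecting terms: 0.06667 × V_1 = 0.3  =>  V_1 = 4.5 V
V_th = V_1 - V_2 = 4.5 - 0 = 4.5 V
Step 2 — R_th: zero the source — replace V1 by a short circuit (node 2 merges into node 0) — and find the resistance seen between A (node 1) and B (node 0).
Reduce the network between node 1 (A) and node 0 (B) by series/parallel combination:
  Rp1 = R1 ‖ R2 (parallel, both between nodes 0 and 1) = 1/(1/30 + 1/30) = 15 Ω
R_th = 15 Ω
I_n = V_th/R_th = 4.5/15 = 0.3 A, and R_n = R_th = 15 Ω

Final answer: I_n = 0.3 A, R_n = 15 Ω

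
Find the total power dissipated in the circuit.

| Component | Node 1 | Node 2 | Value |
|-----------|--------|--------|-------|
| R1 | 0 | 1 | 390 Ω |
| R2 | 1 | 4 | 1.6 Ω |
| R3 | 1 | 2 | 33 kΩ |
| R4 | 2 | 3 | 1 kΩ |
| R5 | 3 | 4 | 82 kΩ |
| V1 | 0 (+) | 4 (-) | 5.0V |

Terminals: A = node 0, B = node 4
Nodal analysis, taking node 4 as the 0 V reference.
Source V1 fixes V_0 = 5 V.
KCL at each unknown node (sum of currents leaving = 0; resistances in Ω):
  Node 1: (V_1 - 5)/390 + (V_1 - 0)/1.6 + (V_1 - V_2)/33000 = 0
  Node 2: (V_2 - V_1)/33000 + (V_2 - V_3)/1000 = 0
  Node 3: (V_3 - V_2)/1000 + (V_3 - 0)/82000 = 0
Collecting terms (coefficients in siemens):
  0.6276·V_1 - 0.0000303·V_2 = 0.01282
  0.00103·V_2 - 0.0000303·V_1 - 0.001·V_3 = 0
  0.001012·V_3 - 0.001·V_2 = 0
Solving these 3 simultaneous equations (Gaussian elimination) gives:
  V_1 = 0.02043 V, V_2 = 0.01462 V, V_3 = 0.01444 V
Power in each resistor, P = (ΔV)²/R:
  P_R1 = (5 - 0.02043)²/390 = 0.06358 W
  P_R2 = (0.02043 - 0)²/1.6 = 0.0002608 W
  P_R3 = (0.02043 - 0.01462)²/33000 = 0.000000001023 W
  P_R4 = (0.01462 - 0.01444)²/1000 = 0.00000000003101 W
  P_R5 = (0.01444 - 0)²/82000 = 0.000000002543 W
P_total = P_R1 + P_R2 + P_R3 + P_R4 + P_R5 = 0.06384 W

Final answer: 0.06384 W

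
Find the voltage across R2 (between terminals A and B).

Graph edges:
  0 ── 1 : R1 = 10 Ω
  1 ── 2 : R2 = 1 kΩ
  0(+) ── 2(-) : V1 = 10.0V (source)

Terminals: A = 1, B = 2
R1 and R2 are in series across V1 (node 0 → node 1 → node 2), and the output A–B is taken across R2, so this is a voltage divider.
Series current: I = V1/(R1 + R2) = 10/(10 + 1000) = 10/1010 = 0.009901 A
V_R2 = I × R2 = V1 × R2/(R1 + R2) = 10 × 1000/1010 = 9.901 V

Final answer: 9.901 V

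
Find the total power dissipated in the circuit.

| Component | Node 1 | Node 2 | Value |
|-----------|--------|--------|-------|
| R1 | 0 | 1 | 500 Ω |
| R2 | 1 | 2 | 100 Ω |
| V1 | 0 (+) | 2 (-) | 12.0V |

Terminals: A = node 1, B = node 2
Nodal analysis, taking node 2 as the 0 V reference.
Source V1 fixes V_0 = 12 V.
KCL at each unknown node (sum of currents leaving = 0; resistances in Ω):
  Node 1: (V_1 - 12)/500 + (V_1 - 0)/100 = 0
Collecting terms: 0.012 × V_1 = 0.024  =>  V_1 = 2 V
Power in each resistor, P = (ΔV)²/R:
  P_R1 = (12 - 2)²/500 = 0.2 W
  P_R2 = (2 - 0)²/100 = 0.04 W
P_total = P_R1 + P_R2 = 0.24 W

Final answer: 0.24 W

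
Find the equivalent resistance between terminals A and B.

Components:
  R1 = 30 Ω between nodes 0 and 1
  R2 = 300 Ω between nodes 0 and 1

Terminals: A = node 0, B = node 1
Reduce the network between node 0 (A) and node 1 (B) by series/parallel combination:
  Rp1 = R1 ‖ R2 (parallel, both between nodes 0 and 1) = 1/(1/30 + 1/300) = 27.27 Ω
R_eq = 27.27 Ω

Final answer: 27.27 Ω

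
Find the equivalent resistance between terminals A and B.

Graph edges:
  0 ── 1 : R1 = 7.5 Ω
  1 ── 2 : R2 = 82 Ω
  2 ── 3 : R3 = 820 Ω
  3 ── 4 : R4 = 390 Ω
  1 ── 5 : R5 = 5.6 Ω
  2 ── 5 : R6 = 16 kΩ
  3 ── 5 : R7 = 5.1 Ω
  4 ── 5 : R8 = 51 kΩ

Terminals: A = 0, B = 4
The network is not a plain series/parallel combination. Inject a 1 A test current into terminal A (node 0) and return it from terminal B (node 4); then R_eq = V_A / (1 A).
Nodal analysis, taking node 4 as the 0 V reference.
Current source I_test pushes 1 A into node 0 and draws it out of node 4.
KCL at each unknown node (sum of currents leaving = 0; resistances in Ω):
  Node 0: (V_0 - V_1)/7.5 - 1 = 0
  Node 1: (V_1 - V_0)/7.5 + (V_1 - V_2)/82 + (V_1 - V_5)/5.6 = 0
  Node 2: (V_2 - V_1)/82 + (V_2 - V_3)/820 + (V_2 - V_5)/16000 = 0
  Node 3: (V_3 - V_2)/820 + (V_3 - 0)/390 + (V_3 - V_5)/5.1 = 0
  Node 5: (V_5 - V_1)/5.6 + (V_5 - V_2)/16000 + (V_5 - V_3)/5.1 + (V_5 - 0)/51000 = 0
Collecting terms (coefficients in siemens):
  0.1333·V_0 - 0.1333·V_1 = 1
  0.3241·V_1 - 0.1333·V_0 - 0.0122·V_2 - 0.1786·V_5 = 0
  0.01348·V_2 - 0.0122·V_1 - 0.00122·V_3 - 0.0000625·V_5 = 0
  0.1999·V_3 - 0.00122·V_2 - 0.1961·V_5 = 0
  0.3747·V_5 - 0.1786·V_1 - 0.0000625·V_2 - 0.1961·V_3 = 0
Solving these 5 simultaneous equations (Gaussian elimination) gives:
  V_0 = 405 V, V_1 = 397.5 V, V_2 = 396.6 V, V_3 = 387 V
  V_5 = 392 V
R_eq = V_0 / 1 A = 405 Ω

Final answer: 405 Ω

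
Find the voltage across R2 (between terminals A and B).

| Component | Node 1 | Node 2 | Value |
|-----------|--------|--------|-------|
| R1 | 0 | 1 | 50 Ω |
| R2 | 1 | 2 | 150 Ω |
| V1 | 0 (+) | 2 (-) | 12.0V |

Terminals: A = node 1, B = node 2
R1 and R2 are in series across V1 (node 0 → node 1 → node 2), and the output A–B is taken across R2, so this is a voltage divider.
Series current: I = V1/(R1 + R2) = 12/(50 + 150) = 12/200 = 0.06 A
V_R2 = I × R2 = V1 × R2/(R1 + R2) = 12 × 150/200 = 9 V

Final answer: 9 V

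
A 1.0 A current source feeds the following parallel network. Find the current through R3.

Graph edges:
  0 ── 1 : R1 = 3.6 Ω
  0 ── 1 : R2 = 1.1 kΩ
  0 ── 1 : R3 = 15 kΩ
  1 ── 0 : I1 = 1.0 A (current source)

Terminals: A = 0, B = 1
All resistors sit directly between nodes 0 and 1, so they are in parallel and share one voltage V; the full source current 1 A splits among them.
1/R_par = 1/3.6 + 1/1100 + 1/15000 = 0.2788 S  =>  R_par = 3.587 Ω
V = I × R_par = 1 × 3.587 = 3.587 V
I_R3 = V/R3 = 3.587/15000 = 0.0002392 A

Final answer: 0.0002392 A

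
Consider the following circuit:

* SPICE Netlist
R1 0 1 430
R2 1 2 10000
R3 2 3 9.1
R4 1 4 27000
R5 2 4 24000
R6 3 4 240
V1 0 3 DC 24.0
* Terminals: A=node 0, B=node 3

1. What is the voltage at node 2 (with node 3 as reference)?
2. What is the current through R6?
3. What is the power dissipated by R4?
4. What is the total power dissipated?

Nodal analysis, taking node 3 as the 0 V reference.
Source V1 fixes V_0 = 24 V.
KCL at each unknown node (sum of currents leaving = 0; resistances in Ω):
  Node 1: (V_1 - 24)/430 + (V_1 - V_2)/10000 + (V_1 - V_4)/27000 = 0
  Node 2: (V_2 - V_1)/10000 + (V_2 - 0)/9.1 + (V_2 - V_4)/24000 = 0
  Node 4: (V_4 - V_1)/27000 + (V_4 - V_2)/24000 + (V_4 - 0)/240 = 0
Collecting terms (coefficients in siemens):
  0.002463·V_1 - 0.0001·V_2 - 0.00003704·V_4 = 0.05581
  0.11·V_2 - 0.0001·V_1 - 0.00004167·V_4 = 0
  0.004245·V_4 - 0.00003704·V_1 - 0.00004167·V_2 = 0
Solving these 3 simultaneous equations (Gaussian elimination) gives:
  V_1 = 22.67 V, V_2 = 0.02068 V, V_4 = 0.198 V
Part 1:
  Read off the nodal solution: V_2 = 0.02068 V
Part 2:
  I_R6 = (V_3 - V_4)/R6 = (0 - 0.198)/240 = -0.0008248 A
  Magnitude: I_R6 = 0.0008248 A
Part 3:
  I_R4 = (V_1 - V_4)/R4 = (22.67 - 0.198)/27000 = 0.0008322 A
  P_R4 = I_R4² × R4 = (0.0008322)² × 27000 = 0.0187 W
Part 4:
  Power in each resistor, P = (ΔV)²/R:
    P_R1 = (24 - 22.67)²/430 = 0.004124 W
    P_R2 = (22.67 - 0.02068)²/10000 = 0.05129 W
    P_R3 = (0.02068 - 0)²/9.1 = 0.00004698 W
    P_R4 = (22.67 - 0.198)²/27000 = 0.0187 W
    P_R5 = (0.02068 - 0.198)²/24000 = 0.00000131 W
    P_R6 = (0 - 0.198)²/240 = 0.0001633 W
  P_total = P_R1 + P_R2 + P_R3 + P_R4 + P_R5 + P_R6 = 0.07433 W

Final answers:
1. V_2 = 0.02068 V
2. I_R6 = 0.0008248 A
3. P_R4 = 0.0187 W
4. P_total = 0.07433 W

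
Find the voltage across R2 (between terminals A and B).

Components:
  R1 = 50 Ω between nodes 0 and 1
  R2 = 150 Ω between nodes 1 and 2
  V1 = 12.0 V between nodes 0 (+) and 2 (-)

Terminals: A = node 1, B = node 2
R1 and R2 are in series across V1 (node 0 → node 1 → node 2), and the output A–B is taken across R2, so this is a voltage divider.
Series current: I = V1/(R1 + R2) = 12/(50 + 150) = 12/200 = 0.06 A
V_R2 = I × R2 = V1 × R2/(R1 + R2) = 12 × 150/200 = 9 V

Final answer: 9 V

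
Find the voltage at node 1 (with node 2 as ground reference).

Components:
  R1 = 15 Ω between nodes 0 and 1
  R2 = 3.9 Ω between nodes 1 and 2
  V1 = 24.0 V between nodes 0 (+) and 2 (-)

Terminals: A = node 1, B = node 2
Nodal analysis, taking node 2 as the 0 V reference.
Source V1 fixes V_0 = 24 V.
KCL at each unknown node (sum of currents leaving = 0; resistances in Ω):
  Node 1: (V_1 - 24)/15 + (V_1 - 0)/3.9 = 0
Collecting terms: 0.3231 × V_1 = 1.6  =>  V_1 = 4.952 V
The requested potential is V_1 = 4.952 V.

Final answer: V_1 = 4.952 V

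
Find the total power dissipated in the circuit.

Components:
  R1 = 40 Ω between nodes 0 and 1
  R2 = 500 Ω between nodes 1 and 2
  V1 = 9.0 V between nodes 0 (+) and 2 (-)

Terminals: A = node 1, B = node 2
Nodal analysis, taking node 2 as the 0 V reference.
Source V1 fixes V_0 = 9 V.
KCL at each unknown node (sum of currents leaving = 0; resistances in Ω):
  Node 1: (V_1 - 9)/40 + (V_1 - 0)/500 = 0
Collecting terms: 0.027 × V_1 = 0.225  =>  V_1 = 8.333 V
Power in each resistor, P = (ΔV)²/R:
  P_R1 = (9 - 8.333)²/40 = 0.01111 W
  P_R2 = (8.333 - 0)²/500 = 0.1389 W
P_total = P_R1 + P_R2 = 0.15 W

Final answer: 0.15 W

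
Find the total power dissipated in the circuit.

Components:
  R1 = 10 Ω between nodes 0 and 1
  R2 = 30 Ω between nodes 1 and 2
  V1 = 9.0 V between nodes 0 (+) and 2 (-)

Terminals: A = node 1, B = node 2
Nodal analysis, taking node 2 as the 0 V reference.
Source V1 fixes V_0 = 9 V.
KCL at each unknown node (sum of currents leaving = 0; resistances in Ω):
  Node 1: (V_1 - 9)/10 + (V_1 - 0)/30 = 0
Collecting terms: 0.1333 × V_1 = 0.9  =>  V_1 = 6.75 V
Power in each resistor, P = (ΔV)²/R:
  P_R1 = (9 - 6.75)²/10 = 0.5062 W
  P_R2 = (6.75 - 0)²/30 = 1.519 W
P_total = P_R1 + P_R2 = 2.025 W

Final answer: 2.025 W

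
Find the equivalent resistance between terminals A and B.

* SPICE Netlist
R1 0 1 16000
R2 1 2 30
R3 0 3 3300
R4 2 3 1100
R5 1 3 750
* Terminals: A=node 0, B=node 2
The network is not a plain series/parallel combination. Inject a 1 A test current into terminal A (node 0) and return it from terminal B (node 2); then R_eq = V_A / (1 A).
Nodal analysis, taking node 2 as the 0 V reference.
Current source I_test pushes 1 A into node 0 and draws it out of node 2.
KCL at each unknown node (sum of currents leaving = 0; resistances in Ω):
  Node 0: (V_0 - V_1)/16000 + (V_0 - V_3)/3300 - 1 = 0
  Node 1: (V_1 - V_0)/16000 + (V_1 - 0)/30 + (V_1 - V_3)/750 = 0
  Node 3: (V_3 - V_0)/3300 + (V_3 - V_1)/750 + (V_3 - 0)/1100 = 0
Collecting terms (coefficients in siemens):
  0.0003655·V_0 - 0.0000625·V_1 - 0.000303·V_3 = 1
  0.03473·V_1 - 0.0000625·V_0 - 0.001333·V_3 = 0
  0.002545·V_3 - 0.000303·V_0 - 0.001333·V_1 = 0
Solving these 3 simultaneous equations (Gaussian elimination) gives:
  V_0 = 3049 V, V_1 = 19.82 V, V_3 = 373.3 V
R_eq = V_0 / 1 A = 3049 Ω = 3.049 kΩ

Final answer: 3.049 kΩ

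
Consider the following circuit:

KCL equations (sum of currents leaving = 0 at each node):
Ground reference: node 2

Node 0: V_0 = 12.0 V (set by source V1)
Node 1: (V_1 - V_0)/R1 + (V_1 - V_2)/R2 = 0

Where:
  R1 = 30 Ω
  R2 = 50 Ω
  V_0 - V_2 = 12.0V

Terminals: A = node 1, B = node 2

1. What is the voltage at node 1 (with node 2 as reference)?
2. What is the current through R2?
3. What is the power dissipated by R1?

Nodal analysis, taking node 2 as the 0 V reference.
Source V1 fixes V_0 = 12 V.
KCL at each unknown node (sum of currents leaving = 0; resistances in Ω):
  Node 1: (V_1 - 12)/30 + (V_1 - 0)/50 = 0
Collecting terms: 0.05333 × V_1 = 0.4  =>  V_1 = 7.5 V
Part 1:
  Read off the nodal solution: V_1 = 7.5 V
Part 2:
  I_R2 = (V_1 - V_2)/R2 = (7.5 - 0)/50 = 0.15 A
  Magnitude: I_R2 = 0.15 A
Part 3:
  I_R1 = (V_0 - V_1)/R1 = (12 - 7.5)/30 = 0.15 A
  P_R1 = I_R1² × R1 = (0.15)² × 30 = 0.675 W

Final answers:
1. V_1 = 7.5 V
2. I_R2 = 0.15 A
3. P_R1 = 0.675 W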